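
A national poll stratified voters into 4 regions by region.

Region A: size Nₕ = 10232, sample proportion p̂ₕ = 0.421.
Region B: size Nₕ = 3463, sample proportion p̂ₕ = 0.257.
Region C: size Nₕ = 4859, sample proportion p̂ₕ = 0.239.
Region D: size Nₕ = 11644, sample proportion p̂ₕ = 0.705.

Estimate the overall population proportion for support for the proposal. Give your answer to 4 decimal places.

Wₕ = Nₕ/N with N = 30198: 0.3388, 0.1147, 0.1609, 0.3856.
p̂_st = 0.3388·0.421 + 0.1147·0.257 + 0.1609·0.239 + 0.3856·0.705 ≈ 0.482416... → 0.4824.

0.4824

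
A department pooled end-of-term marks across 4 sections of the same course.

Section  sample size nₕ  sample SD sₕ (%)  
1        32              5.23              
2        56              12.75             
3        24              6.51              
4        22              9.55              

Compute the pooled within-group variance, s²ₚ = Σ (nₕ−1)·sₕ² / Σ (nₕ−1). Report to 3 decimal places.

1: (32−1)·5.23² = 31·27.3529 = 847.9399
2: (56−1)·12.75² = 55·162.5625 = 8940.9375
3: (24−1)·6.51² = 23·42.3801 = 974.7423
4: (22−1)·9.55² = 21·91.2025 = 1915.2525
Numerator = 12678.8722; denominator = Σ(nₕ−1) = 130.
s²ₚ = 12678.8722/130 = 97.52979... → 97.530.

97.530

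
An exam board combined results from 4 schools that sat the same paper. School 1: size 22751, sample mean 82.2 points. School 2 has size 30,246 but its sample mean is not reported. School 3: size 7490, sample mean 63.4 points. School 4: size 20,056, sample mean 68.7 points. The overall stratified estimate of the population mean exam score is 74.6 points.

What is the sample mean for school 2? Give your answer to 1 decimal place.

75.6

N = 22751 + 30246 + 7490 + 20056 = 80543.
Overall total = μ·N = 74.6·80543 = 6008507.8.
Subtract the known strata: 22751·82.2 + 7490·63.4 + 20056·68.7 = 3722845.4.
Remaining total for school 2: 6008507.8 − 3722845.4 = 2285662.4.
Divide by its size: 2285662.4 / 30246 = 75.569... → 75.6.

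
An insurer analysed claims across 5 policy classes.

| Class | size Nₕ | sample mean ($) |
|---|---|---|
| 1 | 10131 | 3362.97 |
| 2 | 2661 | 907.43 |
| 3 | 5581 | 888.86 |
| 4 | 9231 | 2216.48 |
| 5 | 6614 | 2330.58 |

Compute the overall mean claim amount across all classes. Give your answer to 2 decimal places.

2259.64

x̄_st = (Σ Nₕx̄ₕ) / (Σ Nₕ) = (10131·3362.97 + 2661·907.43 + 5581·888.86 + 9231·2216.48 + 6614·2330.58) / 34218
= 77320430.96 / 34218 = 2259.6420... → 2259.64.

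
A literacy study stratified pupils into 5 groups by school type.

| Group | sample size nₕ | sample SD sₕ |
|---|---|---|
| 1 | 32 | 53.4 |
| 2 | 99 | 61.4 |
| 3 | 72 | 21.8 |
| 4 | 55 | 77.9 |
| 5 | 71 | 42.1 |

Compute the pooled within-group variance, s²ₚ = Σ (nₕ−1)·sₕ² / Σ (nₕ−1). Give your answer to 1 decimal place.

2911.6

Degrees of freedom: 31 + 98 + 71 + 54 + 70 = 324.
Σ(nₕ−1)sₕ² = 31·2851.56 + 98·3769.96 + 71·475.24 + 54·6068.41 + 70·1772.41 = 943359.32.
s²ₚ = 943359.32 / 324 = 2911.603... → 2911.6.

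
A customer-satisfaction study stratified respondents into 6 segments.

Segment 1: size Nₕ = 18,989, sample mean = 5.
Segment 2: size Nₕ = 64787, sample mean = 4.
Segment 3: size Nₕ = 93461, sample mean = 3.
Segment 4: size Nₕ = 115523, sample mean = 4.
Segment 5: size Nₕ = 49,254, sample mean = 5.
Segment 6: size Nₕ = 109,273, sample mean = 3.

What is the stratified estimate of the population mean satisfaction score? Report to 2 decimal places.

N = 18989 + 64787 + 93461 + 115523 + 49254 + 109273 = 451287.
Overall mean = Σ (Nₕ/N)·x̄ₕ — weight by population share, not a simple average.
Σ Nₕx̄ₕ = 18989·5 + 64787·4 + 93461·3 + 115523·4 + 49254·5 + 109273·3 = 94945 + 259148 + 280383 + 462092 + 246270 + 327819 = 1670657.
Divide by N: 1670657 / 451287 = 3.7020... → 3.70.

3.70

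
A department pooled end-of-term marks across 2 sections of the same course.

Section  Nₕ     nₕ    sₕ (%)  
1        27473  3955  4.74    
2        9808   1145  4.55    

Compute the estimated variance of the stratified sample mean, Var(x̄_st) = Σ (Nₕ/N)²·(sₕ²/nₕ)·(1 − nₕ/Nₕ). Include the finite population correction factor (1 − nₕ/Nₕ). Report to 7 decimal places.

0.0037462

N = 37281; Wₕ = Nₕ/N.
section 1: (27473/37281)²·4.74²/3955·(1 − 3955/27473) = 0.0026408368
section 2: (9808/37281)²·4.55²/1145·(1 − 1145/9808) = 0.0011053275
Sum = 0.0037461643 → 0.0037462.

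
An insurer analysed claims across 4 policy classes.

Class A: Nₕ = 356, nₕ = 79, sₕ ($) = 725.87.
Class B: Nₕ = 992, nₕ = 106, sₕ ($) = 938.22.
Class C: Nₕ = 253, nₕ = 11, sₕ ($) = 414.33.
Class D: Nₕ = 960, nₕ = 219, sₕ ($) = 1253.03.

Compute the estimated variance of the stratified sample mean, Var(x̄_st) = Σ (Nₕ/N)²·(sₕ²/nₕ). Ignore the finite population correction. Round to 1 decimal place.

N = 2561; Wₕ = Nₕ/N.
class A: (356/2561)²·725.87²/79 = 128.8758
class B: (992/2561)²·938.22²/106 = 1245.9703
class C: (253/2561)²·414.33²/11 = 152.3077
class D: (960/2561)²·1253.03²/219 = 1007.4004
Sum = 2534.5543 → 2534.6.

2534.6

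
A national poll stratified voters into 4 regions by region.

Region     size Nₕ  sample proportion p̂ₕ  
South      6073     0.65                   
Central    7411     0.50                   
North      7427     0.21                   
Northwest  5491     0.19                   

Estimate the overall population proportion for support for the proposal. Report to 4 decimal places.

N = 6073 + 7411 + 7427 + 5491 = 26402.
Overall proportion = Σ (Nₕ/N)·p̂ₕ.
Σ Nₕp̂ₕ = 3947.45 + 3705.5 + 1559.67 + 1043.29 = 10255.91.
10255.91 / 26402 = 0.388452... → 0.3885.

0.3885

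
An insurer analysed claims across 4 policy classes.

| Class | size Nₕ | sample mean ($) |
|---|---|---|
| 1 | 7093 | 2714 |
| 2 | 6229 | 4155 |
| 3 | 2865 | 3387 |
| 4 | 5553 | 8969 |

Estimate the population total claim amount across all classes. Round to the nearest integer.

1: 7093·2714 = 19250402
2: 6229·4155 = 25881495
3: 2865·3387 = 9703755
4: 5553·8969 = 49804857
τ̂ = Σ Nₕx̄ₕ = 104640509.

104640509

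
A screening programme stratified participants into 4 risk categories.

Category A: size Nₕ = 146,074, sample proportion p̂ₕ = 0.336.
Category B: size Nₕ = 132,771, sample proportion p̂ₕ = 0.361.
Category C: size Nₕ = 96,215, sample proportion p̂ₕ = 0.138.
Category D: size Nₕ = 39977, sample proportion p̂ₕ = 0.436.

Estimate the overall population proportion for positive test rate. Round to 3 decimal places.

0.308

N = 146074 + 132771 + 96215 + 39977 = 415037.
Overall proportion = Σ (Nₕ/N)·p̂ₕ.
Σ Nₕp̂ₕ = 49080.864 + 47930.331 + 13277.67 + 17429.972 = 127718.837.
127718.837 / 415037 = 0.30773... → 0.308.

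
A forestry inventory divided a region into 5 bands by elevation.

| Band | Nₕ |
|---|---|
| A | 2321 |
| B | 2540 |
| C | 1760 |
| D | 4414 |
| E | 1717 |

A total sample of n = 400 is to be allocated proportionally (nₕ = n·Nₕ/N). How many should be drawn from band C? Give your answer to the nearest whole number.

Share of band C = 1760/12752 = 0.13802.
Allocate 400 × 0.13802 = 55.207... → 55.

55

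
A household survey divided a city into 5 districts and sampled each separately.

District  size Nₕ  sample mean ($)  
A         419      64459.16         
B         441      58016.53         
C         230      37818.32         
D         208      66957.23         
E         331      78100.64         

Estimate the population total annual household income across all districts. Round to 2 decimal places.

Population total = Σ Nₕ·x̄ₕ (each stratum's size times its mean).
419·64459.16 + 441·58016.53 + 230·37818.32 + 208·66957.23 + 331·78100.64 = 27008388.04 + 25585289.73 + 8698213.6 + 13927103.84 + 25851311.84 = 101070307.05.

101070307.05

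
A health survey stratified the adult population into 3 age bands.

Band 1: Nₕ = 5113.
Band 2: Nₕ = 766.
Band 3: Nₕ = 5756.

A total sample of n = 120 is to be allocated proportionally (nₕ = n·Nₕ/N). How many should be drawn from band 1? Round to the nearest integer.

53

N = 5113 + 766 + 5756 = 11635.
n_1 = 120·5113/11635 = 52.734... → 53.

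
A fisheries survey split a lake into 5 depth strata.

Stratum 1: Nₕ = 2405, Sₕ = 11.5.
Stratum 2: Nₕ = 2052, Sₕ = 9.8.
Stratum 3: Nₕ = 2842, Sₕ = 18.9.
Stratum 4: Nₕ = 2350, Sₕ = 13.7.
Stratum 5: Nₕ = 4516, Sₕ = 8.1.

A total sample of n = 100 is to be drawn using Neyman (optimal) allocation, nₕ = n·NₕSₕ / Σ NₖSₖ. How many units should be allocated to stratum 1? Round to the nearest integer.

Σ NₕSₕ = 2405·11.5 + 2052·9.8 + 2842·18.9 + 2350·13.7 + 4516·8.1 = 170255.5.
Share for 1: 27657.5/170255.5 = 0.16245.
n_1 = 100 × 0.16245 = 16.245... → 16.

16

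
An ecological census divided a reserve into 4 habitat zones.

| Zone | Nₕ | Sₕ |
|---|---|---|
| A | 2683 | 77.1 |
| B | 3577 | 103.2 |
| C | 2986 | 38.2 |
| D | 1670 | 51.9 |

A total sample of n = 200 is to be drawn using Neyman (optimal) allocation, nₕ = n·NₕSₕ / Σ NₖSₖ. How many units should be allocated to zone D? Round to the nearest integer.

A: NₕSₕ = 2683·77.1 = 206859.3
B: NₕSₕ = 3577·103.2 = 369146.4
C: NₕSₕ = 2986·38.2 = 114065.2
D: NₕSₕ = 1670·51.9 = 86673
Σ NₕSₕ = 776743.9.
n_D = 200·86673/776743.9 = 22.317... → 22.

22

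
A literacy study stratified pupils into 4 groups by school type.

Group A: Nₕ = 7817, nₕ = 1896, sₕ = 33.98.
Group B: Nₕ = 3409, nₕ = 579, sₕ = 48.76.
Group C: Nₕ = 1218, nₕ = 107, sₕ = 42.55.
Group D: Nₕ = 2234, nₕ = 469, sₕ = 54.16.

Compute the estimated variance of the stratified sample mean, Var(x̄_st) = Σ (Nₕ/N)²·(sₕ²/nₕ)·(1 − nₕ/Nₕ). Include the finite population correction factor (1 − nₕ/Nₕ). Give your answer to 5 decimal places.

0.53545

N = 14678; Wₕ = Nₕ/N.
group A: (7817/14678)²·33.98²/1896·(1 − 1896/7817) = 0.13083075
group B: (3409/14678)²·48.76²/579·(1 − 579/3409) = 0.18387746
group C: (1218/14678)²·42.55²/107·(1 − 107/1218) = 0.10627789
group D: (2234/14678)²·54.16²/469·(1 − 469/2234) = 0.11446655
Sum = 0.53545265 → 0.53545.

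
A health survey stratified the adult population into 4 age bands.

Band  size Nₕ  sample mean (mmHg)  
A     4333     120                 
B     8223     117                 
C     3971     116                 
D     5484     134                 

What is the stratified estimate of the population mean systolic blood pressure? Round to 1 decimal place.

121.6

x̄_st = (Σ Nₕx̄ₕ) / (Σ Nₕ) = (4333·120 + 8223·117 + 3971·116 + 5484·134) / 22011
= 2677543 / 22011 = 121.646... → 121.6.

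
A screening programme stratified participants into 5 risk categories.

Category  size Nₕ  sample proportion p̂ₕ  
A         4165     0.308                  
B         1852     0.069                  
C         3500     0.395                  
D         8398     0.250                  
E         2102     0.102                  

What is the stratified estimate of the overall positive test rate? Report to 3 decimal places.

N = 4165 + 1852 + 3500 + 8398 + 2102 = 20017.
Overall proportion = Σ (Nₕ/N)·p̂ₕ.
Σ Nₕp̂ₕ = 1282.82 + 127.788 + 1382.5 + 2099.5 + 214.404 = 5107.012.
5107.012 / 20017 = 0.25513... → 0.255.

0.255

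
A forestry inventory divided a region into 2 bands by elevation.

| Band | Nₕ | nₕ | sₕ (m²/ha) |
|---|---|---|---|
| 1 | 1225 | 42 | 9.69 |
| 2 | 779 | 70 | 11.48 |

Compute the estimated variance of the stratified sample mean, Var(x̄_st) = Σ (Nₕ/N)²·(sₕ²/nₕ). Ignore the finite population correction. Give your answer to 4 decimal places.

1.1199

N = 2004; Wₕ = Nₕ/N.
band 1: (1225/2004)²·9.69²/42 = 0.8353626
band 2: (779/2004)²·11.48²/70 = 0.2844888
Sum = 1.1198514 → 1.1199.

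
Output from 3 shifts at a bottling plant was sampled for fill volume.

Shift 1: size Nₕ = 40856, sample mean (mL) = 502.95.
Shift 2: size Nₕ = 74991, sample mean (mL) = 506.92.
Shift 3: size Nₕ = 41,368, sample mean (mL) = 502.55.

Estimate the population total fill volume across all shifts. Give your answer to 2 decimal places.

1: 40856·502.95 = 20548525.2
2: 74991·506.92 = 38014437.72
3: 41368·502.55 = 20789488.4
τ̂ = Σ Nₕx̄ₕ = 79352451.32.

79352451.32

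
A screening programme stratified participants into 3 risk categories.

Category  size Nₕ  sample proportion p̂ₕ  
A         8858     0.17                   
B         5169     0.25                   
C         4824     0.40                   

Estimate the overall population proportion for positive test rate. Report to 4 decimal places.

N = 8858 + 5169 + 4824 = 18851.
Overall proportion = Σ (Nₕ/N)·p̂ₕ.
Σ Nₕp̂ₕ = 1505.86 + 1292.25 + 1929.6 = 4727.71.
4727.71 / 18851 = 0.250794... → 0.2508.

0.2508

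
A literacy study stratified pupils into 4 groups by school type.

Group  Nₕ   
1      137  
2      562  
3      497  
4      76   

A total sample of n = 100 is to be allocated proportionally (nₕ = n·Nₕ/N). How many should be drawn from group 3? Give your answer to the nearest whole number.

39

Share of group 3 = 497/1272 = 0.39072.
Allocate 100 × 0.39072 = 39.072... → 39.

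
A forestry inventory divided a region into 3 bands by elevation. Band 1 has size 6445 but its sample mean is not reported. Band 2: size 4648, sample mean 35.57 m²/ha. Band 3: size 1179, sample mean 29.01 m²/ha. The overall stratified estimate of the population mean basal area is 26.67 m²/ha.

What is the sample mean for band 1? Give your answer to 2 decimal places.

19.82

N = 6445 + 4648 + 1179 = 12272.
Overall total = μ·N = 26.67·12272 = 327294.24.
Subtract the known strata: 4648·35.57 + 1179·29.01 = 199532.15.
Remaining total for band 1: 327294.24 − 199532.15 = 127762.09.
Divide by its size: 127762.09 / 6445 = 19.8234... → 19.82.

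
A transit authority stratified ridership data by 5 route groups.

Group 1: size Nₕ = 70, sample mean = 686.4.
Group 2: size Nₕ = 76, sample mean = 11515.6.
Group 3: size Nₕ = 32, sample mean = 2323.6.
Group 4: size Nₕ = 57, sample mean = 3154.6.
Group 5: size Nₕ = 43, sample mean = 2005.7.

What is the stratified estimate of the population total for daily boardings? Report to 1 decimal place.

1263646.1

1: 70·686.4 = 48048
2: 76·11515.6 = 875185.6
3: 32·2323.6 = 74355.2
4: 57·3154.6 = 179812.2
5: 43·2005.7 = 86245.1
τ̂ = Σ Nₕx̄ₕ = 1263646.1.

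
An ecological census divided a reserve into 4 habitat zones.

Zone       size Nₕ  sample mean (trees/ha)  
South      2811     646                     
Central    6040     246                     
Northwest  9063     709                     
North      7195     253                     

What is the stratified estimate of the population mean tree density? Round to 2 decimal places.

N = 2811 + 6040 + 9063 + 7195 = 25109.
The stratified mean weights each stratum mean by its population share Nₕ/N.
Σ Nₕx̄ₕ = 2811·646 + 6040·246 + 9063·709 + 7195·253 = 1815906 + 1485840 + 6425667 + 1820335 = 11547748.
Divide by N: 11547748 / 25109 = 459.9047... → 459.90.

459.90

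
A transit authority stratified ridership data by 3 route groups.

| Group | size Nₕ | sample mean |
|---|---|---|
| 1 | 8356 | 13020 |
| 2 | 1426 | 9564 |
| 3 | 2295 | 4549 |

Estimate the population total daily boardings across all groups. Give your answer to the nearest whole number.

Population total = Σ Nₕ·x̄ₕ (each stratum's size times its mean).
8356·13020 + 1426·9564 + 2295·4549 = 108795120 + 13638264 + 10439955 = 132873339.

132873339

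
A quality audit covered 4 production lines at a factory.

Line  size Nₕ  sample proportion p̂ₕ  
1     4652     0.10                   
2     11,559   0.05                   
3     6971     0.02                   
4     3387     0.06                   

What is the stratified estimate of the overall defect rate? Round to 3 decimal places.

N = 4652 + 11559 + 6971 + 3387 = 26569.
Overall proportion = Σ (Nₕ/N)·p̂ₕ.
Σ Nₕp̂ₕ = 465.2 + 577.95 + 139.42 + 203.22 = 1385.79.
1385.79 / 26569 = 0.05216... → 0.052.

0.052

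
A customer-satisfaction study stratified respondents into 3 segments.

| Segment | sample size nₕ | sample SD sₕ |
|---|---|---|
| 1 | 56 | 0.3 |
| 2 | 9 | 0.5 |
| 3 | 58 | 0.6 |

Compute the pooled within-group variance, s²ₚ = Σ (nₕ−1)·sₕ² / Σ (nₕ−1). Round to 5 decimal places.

0.22892

Degrees of freedom: 55 + 8 + 57 = 120.
Σ(nₕ−1)sₕ² = 55·0.09 + 8·0.25 + 57·0.36 = 27.47.
s²ₚ = 27.47 / 120 = 0.2289167... → 0.22892.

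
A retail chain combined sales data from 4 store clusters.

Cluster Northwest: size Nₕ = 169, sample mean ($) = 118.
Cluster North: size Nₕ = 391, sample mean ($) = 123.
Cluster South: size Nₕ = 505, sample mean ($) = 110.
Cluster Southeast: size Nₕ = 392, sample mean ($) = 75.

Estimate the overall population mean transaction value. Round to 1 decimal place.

105.0

N = 1457; weights Wₕ = Nₕ/N = (0.1160, 0.2684, 0.3466, 0.2690).
x̄_st = Σ Wₕ·x̄ₕ = 0.1160·118 + 0.2684·123 + 0.3466·110 + 0.2690·75 ≈ 105
→ 105.0.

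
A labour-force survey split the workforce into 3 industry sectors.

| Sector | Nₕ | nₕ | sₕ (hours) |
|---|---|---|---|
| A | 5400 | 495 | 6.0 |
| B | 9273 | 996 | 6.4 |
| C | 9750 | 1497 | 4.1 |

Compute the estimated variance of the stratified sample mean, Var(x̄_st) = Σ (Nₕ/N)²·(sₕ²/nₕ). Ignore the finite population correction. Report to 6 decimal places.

0.011273

N = 24423. Term for each stratum: Wₕ²sₕ²/nₕ.
Var(x̄_st) = 0.003555386 + 0.005928477 + 0.001789605 = 0.011273468 → 0.011273.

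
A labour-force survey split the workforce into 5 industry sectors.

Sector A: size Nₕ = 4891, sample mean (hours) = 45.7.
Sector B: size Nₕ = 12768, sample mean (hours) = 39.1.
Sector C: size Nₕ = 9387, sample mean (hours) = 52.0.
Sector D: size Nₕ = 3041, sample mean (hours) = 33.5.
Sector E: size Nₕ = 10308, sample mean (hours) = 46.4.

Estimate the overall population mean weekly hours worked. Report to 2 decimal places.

44.34

N = 40395; weights Wₕ = Nₕ/N = (0.1211, 0.3161, 0.2324, 0.0753, 0.2552).
x̄_st = Σ Wₕ·x̄ₕ = 0.1211·45.7 + 0.3161·39.1 + 0.2324·52.0 + 0.0753·33.5 + 0.2552·46.4 ≈ 44.3381...
→ 44.34.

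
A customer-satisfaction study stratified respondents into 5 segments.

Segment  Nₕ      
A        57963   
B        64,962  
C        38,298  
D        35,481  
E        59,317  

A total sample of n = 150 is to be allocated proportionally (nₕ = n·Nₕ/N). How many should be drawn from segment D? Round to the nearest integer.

N = 57963 + 64962 + 38298 + 35481 + 59317 = 256021.
n_D = 150·35481/256021 = 20.788... → 21.

21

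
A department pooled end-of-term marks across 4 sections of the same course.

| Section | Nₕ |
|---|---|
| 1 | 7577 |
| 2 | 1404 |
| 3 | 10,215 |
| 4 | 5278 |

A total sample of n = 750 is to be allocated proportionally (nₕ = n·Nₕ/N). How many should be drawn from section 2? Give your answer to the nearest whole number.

N = 7577 + 1404 + 10215 + 5278 = 24474.
n_2 = 750·1404/24474 = 43.025... → 43.

43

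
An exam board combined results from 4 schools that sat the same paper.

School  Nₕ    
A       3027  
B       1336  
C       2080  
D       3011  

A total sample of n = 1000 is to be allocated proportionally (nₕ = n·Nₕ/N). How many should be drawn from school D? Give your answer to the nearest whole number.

N = 3027 + 1336 + 2080 + 3011 = 9454.
n_D = 1000·3011/9454 = 318.490... → 318.

318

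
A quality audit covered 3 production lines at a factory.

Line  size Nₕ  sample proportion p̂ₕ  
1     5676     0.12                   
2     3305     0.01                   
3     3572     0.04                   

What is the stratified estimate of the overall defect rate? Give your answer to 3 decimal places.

0.068

N = 5676 + 3305 + 3572 = 12553.
Overall proportion = Σ (Nₕ/N)·p̂ₕ.
Σ Nₕp̂ₕ = 681.12 + 33.05 + 142.88 = 857.05.
857.05 / 12553 = 0.06827... → 0.068.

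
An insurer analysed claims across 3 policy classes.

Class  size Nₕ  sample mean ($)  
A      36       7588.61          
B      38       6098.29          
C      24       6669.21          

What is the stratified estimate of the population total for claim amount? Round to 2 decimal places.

A: 36·7588.61 = 273189.96
B: 38·6098.29 = 231735.02
C: 24·6669.21 = 160061.04
τ̂ = Σ Nₕx̄ₕ = 664986.02.

664986.02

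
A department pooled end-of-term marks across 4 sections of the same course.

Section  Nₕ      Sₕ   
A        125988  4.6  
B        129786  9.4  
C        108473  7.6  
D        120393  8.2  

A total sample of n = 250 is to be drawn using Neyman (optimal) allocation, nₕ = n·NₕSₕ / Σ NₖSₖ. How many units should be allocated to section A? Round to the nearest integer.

Σ NₕSₕ = 125988·4.6 + 129786·9.4 + 108473·7.6 + 120393·8.2 = 3611150.6.
Share for A: 579544.8/3611150.6 = 0.16049.
n_A = 250 × 0.16049 = 40.122... → 40.

40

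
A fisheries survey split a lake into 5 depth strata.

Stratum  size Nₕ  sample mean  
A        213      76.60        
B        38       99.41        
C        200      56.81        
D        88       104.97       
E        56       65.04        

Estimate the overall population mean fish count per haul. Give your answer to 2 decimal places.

N = 213 + 38 + 200 + 88 + 56 = 595.
The stratified mean weights each stratum mean by its population share Nₕ/N.
Σ Nₕx̄ₕ = 213·76.60 + 38·99.41 + 200·56.81 + 88·104.97 + 56·65.04 = 16315.8 + 3777.58 + 11362 + 9237.36 + 3642.24 = 44334.98.
Divide by N: 44334.98 / 595 = 74.5126... → 74.51.

74.51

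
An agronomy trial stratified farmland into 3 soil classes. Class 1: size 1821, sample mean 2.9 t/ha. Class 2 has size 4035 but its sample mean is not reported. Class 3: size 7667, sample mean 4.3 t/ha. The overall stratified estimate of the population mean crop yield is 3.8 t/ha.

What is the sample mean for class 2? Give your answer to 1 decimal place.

3.3

N = 1821 + 4035 + 7667 = 13523.
Overall total = μ·N = 3.8·13523 = 51387.4.
Subtract the known strata: 1821·2.9 + 7667·4.3 = 38249.
Remaining total for class 2: 51387.4 − 38249 = 13138.4.
Divide by its size: 13138.4 / 4035 = 3.256... → 3.3.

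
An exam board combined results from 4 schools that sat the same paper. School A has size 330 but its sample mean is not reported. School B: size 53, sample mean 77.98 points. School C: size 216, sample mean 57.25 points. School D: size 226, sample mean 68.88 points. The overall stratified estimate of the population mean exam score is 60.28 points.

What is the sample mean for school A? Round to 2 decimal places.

Σ Nₕx̄ₕ = N·μ, so 330·x̄_A = 825·60.28 − (53·77.98 + 216·57.25 + 226·68.88).
= 49731 − 32065.82 = 17665.18.
x̄_A = 17665.18 / 330 = 53.5308... → 53.53.

53.53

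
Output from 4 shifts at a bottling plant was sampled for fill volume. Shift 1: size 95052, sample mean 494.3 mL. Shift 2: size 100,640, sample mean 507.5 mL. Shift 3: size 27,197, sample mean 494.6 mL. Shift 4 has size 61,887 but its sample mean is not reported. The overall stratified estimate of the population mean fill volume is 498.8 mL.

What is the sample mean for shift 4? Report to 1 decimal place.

493.4

N = 95052 + 100640 + 27197 + 61887 = 284776.
Overall total = μ·N = 498.8·284776 = 142046268.8.
Subtract the known strata: 95052·494.3 + 100640·507.5 + 27197·494.6 = 111510639.8.
Remaining total for shift 4: 142046268.8 − 111510639.8 = 30535629.
Divide by its size: 30535629 / 61887 = 493.409... → 493.4.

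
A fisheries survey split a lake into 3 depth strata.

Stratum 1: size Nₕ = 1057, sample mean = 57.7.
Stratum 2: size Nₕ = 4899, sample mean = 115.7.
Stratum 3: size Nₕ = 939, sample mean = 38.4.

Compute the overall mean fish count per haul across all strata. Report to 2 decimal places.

96.28

x̄_st = (Σ Nₕx̄ₕ) / (Σ Nₕ) = (1057·57.7 + 4899·115.7 + 939·38.4) / 6895
= 663860.8 / 6895 = 96.2815... → 96.28.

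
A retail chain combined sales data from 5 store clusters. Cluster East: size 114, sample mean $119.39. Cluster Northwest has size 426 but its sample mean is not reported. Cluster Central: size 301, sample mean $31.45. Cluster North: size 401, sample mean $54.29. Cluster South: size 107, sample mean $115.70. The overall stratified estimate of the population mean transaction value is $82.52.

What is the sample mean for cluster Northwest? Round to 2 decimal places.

126.98

N = 114 + 426 + 301 + 401 + 107 = 1349.
Overall total = μ·N = 82.52·1349 = 111319.48.
Subtract the known strata: 114·119.39 + 301·31.45 + 401·54.29 + 107·115.70 = 57227.1.
Remaining total for cluster Northwest: 111319.48 − 57227.1 = 54092.38.
Divide by its size: 54092.38 / 426 = 126.9774... → 126.98.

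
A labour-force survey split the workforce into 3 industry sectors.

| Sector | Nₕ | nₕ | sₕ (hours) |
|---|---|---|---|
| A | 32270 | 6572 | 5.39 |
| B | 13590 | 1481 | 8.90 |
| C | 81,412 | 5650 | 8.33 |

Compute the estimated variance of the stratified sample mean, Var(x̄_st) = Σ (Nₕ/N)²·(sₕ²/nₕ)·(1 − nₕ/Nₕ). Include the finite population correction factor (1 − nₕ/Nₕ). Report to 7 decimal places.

N = 127272; Wₕ = Nₕ/N.
sector A: (32270/127272)²·5.39²/6572·(1 − 6572/32270) = 0.0002263146
sector B: (13590/127272)²·8.90²/1481·(1 − 1481/13590) = 0.0005433591
sector C: (81412/127272)²·8.33²/5650·(1 − 5650/81412) = 0.0046764433
Sum = 0.0054461170 → 0.0054461.

0.0054461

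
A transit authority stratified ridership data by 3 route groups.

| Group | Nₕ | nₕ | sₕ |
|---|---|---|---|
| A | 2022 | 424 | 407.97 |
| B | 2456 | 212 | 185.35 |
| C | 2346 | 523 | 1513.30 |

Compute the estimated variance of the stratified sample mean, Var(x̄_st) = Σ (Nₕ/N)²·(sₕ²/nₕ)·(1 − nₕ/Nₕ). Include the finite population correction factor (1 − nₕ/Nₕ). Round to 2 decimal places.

448.56

N = 6824. Term for each stratum: Wₕ²sₕ²/nₕ·(1−nₕ/Nₕ).
Var(x̄_st) = 27.23770 + 19.17885 + 402.14717 = 448.56372 → 448.56.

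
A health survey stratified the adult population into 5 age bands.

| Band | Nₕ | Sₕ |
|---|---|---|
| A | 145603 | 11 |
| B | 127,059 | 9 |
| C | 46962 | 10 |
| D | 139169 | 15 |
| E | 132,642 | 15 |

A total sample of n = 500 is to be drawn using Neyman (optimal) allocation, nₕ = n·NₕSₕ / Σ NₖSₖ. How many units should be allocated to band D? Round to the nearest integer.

A: NₕSₕ = 145603·11 = 1601633
B: NₕSₕ = 127059·9 = 1143531
C: NₕSₕ = 46962·10 = 469620
D: NₕSₕ = 139169·15 = 2087535
E: NₕSₕ = 132642·15 = 1989630
Σ NₕSₕ = 7291949.
n_D = 500·2087535/7291949 = 143.140... → 143.

143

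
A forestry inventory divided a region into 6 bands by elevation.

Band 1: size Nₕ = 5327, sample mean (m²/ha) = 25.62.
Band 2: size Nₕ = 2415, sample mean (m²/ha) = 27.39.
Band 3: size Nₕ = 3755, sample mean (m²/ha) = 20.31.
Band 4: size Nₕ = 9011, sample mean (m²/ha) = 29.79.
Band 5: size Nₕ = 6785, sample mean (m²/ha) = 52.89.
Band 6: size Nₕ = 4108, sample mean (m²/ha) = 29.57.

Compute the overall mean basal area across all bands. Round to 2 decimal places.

x̄_st = (Σ Nₕx̄ₕ) / (Σ Nₕ) = (5327·25.62 + 2415·27.39 + 3755·20.31 + 9011·29.79 + 6785·52.89 + 4108·29.57) / 31401
= 1027658.54 / 31401 = 32.7269... → 32.73.

32.73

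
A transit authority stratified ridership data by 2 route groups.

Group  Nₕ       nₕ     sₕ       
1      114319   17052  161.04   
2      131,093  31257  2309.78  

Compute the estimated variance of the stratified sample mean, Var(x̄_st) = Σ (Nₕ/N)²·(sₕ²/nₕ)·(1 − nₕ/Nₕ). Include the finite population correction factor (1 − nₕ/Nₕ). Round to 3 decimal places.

37.372

N = 245412. Term for each stratum: Wₕ²sₕ²/nₕ·(1−nₕ/Nₕ).
Var(x̄_st) = 0.280792 + 37.091041 = 37.371833 → 37.372.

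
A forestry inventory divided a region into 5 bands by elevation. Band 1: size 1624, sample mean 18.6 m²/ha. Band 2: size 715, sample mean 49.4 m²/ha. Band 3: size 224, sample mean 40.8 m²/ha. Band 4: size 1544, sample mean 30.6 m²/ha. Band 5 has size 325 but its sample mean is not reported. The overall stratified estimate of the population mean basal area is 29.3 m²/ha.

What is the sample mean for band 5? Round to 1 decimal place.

24.4

Σ Nₕx̄ₕ = N·μ, so 325·x̄_5 = 4432·29.3 − (1624·18.6 + 715·49.4 + 224·40.8 + 1544·30.6).
= 129857.6 − 121913 = 7944.6.
x̄_5 = 7944.6 / 325 = 24.445... → 24.4.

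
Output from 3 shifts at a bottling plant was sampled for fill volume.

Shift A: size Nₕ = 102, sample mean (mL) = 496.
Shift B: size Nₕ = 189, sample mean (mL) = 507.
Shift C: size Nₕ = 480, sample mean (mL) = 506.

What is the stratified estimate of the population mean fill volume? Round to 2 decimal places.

x̄_st = (Σ Nₕx̄ₕ) / (Σ Nₕ) = (102·496 + 189·507 + 480·506) / 771
= 389295 / 771 = 504.9222... → 504.92.

504.92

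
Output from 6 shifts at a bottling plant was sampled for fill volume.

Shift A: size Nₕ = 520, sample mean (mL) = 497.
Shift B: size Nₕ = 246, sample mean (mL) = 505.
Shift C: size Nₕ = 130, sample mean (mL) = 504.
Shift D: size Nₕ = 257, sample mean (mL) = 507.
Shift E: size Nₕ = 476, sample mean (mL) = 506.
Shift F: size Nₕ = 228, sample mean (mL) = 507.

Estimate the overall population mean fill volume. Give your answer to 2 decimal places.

N = 520 + 246 + 130 + 257 + 476 + 228 = 1857.
Weight each subgroup mean by Nₕ/N and sum.
Σ Nₕx̄ₕ = 520·497 + 246·505 + 130·504 + 257·507 + 476·506 + 228·507 = 258440 + 124230 + 65520 + 130299 + 240856 + 115596 = 934941.
Divide by N: 934941 / 1857 = 503.4685... → 503.47.

503.47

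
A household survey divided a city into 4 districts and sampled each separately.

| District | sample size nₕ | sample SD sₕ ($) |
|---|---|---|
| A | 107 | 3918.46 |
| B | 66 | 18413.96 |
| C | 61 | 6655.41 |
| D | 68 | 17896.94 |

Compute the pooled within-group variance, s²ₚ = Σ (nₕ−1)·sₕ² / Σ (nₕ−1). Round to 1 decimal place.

Degrees of freedom: 106 + 65 + 60 + 67 = 298.
Σ(nₕ−1)sₕ² = 106·15354328.7716 + 65·339073922.8816 + 60·44294482.2681 + 67·320300461.3636 = 47785163684.5408.
s²ₚ = 47785163684.5408 / 298 = 160352898.270... → 160352898.3.

160352898.3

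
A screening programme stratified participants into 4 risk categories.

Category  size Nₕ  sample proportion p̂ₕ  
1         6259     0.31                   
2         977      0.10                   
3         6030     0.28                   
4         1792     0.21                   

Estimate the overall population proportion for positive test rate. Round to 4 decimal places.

0.2725

N = 6259 + 977 + 6030 + 1792 = 15058.
Overall proportion = Σ (Nₕ/N)·p̂ₕ.
Σ Nₕp̂ₕ = 1940.29 + 97.7 + 1688.4 + 376.32 = 4102.71.
4102.71 / 15058 = 0.272460... → 0.2725.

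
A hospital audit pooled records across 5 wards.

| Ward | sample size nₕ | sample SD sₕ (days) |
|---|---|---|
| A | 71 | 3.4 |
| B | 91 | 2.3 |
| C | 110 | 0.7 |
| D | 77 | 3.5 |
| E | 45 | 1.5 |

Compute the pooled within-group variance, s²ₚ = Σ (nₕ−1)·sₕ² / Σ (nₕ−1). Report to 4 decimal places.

6.0892

Degrees of freedom: 70 + 90 + 109 + 76 + 44 = 389.
Σ(nₕ−1)sₕ² = 70·11.56 + 90·5.29 + 109·0.49 + 76·12.25 + 44·2.25 = 2368.71.
s²ₚ = 2368.71 / 389 = 6.089229... → 6.0892.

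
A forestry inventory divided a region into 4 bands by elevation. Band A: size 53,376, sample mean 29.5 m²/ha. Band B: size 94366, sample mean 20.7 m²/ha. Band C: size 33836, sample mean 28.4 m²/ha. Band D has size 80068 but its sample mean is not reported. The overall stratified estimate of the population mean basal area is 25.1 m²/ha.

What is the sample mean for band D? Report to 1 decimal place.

N = 53376 + 94366 + 33836 + 80068 = 261646.
Overall total = μ·N = 25.1·261646 = 6567314.6.
Subtract the known strata: 53376·29.5 + 94366·20.7 + 33836·28.4 = 4488910.6.
Remaining total for band D: 6567314.6 − 4488910.6 = 2078404.
Divide by its size: 2078404 / 80068 = 25.958... → 26.0.

26.0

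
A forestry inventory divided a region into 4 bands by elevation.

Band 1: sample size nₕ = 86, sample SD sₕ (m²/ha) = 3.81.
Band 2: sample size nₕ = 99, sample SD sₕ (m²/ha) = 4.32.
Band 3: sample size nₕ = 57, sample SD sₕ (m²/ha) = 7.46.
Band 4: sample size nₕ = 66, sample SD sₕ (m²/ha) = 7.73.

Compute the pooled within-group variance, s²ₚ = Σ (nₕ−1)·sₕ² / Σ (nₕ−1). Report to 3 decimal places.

33.103

1: (86−1)·3.81² = 85·14.5161 = 1233.8685
2: (99−1)·4.32² = 98·18.6624 = 1828.9152
3: (57−1)·7.46² = 56·55.6516 = 3116.4896
4: (66−1)·7.73² = 65·59.7529 = 3883.9385
Numerator = 10063.2118; denominator = Σ(nₕ−1) = 304.
s²ₚ = 10063.2118/304 = 33.10267... → 33.103.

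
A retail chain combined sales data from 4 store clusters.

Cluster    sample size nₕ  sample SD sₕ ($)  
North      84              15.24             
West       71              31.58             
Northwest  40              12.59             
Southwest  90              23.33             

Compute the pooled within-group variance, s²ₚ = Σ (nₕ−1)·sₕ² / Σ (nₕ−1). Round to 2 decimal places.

North: (84−1)·15.24² = 83·232.2576 = 19277.3808
West: (71−1)·31.58² = 70·997.2964 = 69810.748
Northwest: (40−1)·12.59² = 39·158.5081 = 6181.8159
Southwest: (90−1)·23.33² = 89·544.2889 = 48441.7121
Numerator = 143711.6568; denominator = Σ(nₕ−1) = 281.
s²ₚ = 143711.6568/281 = 511.4294... → 511.43.

511.43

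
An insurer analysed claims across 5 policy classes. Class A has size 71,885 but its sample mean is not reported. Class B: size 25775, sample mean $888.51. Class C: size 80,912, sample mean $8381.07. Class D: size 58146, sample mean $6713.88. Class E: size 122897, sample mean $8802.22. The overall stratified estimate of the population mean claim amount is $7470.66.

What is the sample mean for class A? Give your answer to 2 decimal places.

7141.67

Σ Nₕx̄ₕ = N·μ, so 71885·x̄_A = 359615·7470.66 − (25775·888.51 + 80912·8381.07 + 58146·6713.88 + 122897·8802.22).
= 2686561395.9 − 2173182178.91 = 513379216.99.
x̄_A = 513379216.99 / 71885 = 7141.6737... → 7141.67.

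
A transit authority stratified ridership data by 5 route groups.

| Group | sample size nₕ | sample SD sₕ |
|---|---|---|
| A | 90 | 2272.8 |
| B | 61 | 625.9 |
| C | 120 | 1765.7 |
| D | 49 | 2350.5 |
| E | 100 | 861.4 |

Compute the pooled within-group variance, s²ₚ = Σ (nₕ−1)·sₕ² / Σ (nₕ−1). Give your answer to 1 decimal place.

Degrees of freedom: 89 + 60 + 119 + 48 + 99 = 415.
Σ(nₕ−1)sₕ² = 89·5165619.84 + 60·391750.81 + 119·3117696.49 + 48·5524850.25 + 99·742009.96 = 1192902894.71.
s²ₚ = 1192902894.71 / 415 = 2874464.807... → 2874464.8.

2874464.8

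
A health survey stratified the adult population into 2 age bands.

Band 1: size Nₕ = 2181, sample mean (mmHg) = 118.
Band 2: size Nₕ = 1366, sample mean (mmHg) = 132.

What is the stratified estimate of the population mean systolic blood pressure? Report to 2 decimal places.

N = 2181 + 1366 = 3547.
Overall mean = Σ (Nₕ/N)·x̄ₕ — weight by population share, not a simple average.
Σ Nₕx̄ₕ = 2181·118 + 1366·132 = 257358 + 180312 = 437670.
Divide by N: 437670 / 3547 = 123.3916... → 123.39.

123.39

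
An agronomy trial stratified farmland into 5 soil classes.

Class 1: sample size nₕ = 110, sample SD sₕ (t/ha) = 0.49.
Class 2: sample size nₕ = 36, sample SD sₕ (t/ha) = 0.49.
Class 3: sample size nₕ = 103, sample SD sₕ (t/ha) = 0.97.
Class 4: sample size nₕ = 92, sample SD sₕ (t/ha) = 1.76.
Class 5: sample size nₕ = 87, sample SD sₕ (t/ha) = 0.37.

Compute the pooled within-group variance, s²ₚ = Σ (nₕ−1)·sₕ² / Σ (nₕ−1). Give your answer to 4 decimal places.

Degrees of freedom: 109 + 35 + 102 + 91 + 86 = 423.
Σ(nₕ−1)sₕ² = 109·0.2401 + 35·0.2401 + 102·0.9409 + 91·3.0976 + 86·0.1369 = 424.2012.
s²ₚ = 424.2012 / 423 = 1.002840... → 1.0028.

1.0028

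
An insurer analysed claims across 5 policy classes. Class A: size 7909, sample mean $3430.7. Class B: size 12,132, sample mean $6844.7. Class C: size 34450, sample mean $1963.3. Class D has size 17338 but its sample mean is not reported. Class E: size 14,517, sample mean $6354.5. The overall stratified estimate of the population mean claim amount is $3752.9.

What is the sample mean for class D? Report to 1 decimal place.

Σ Nₕx̄ₕ = N·μ, so 17338·x̄_D = 86346·3752.9 − (7909·3430.7 + 12132·6844.7 + 34450·1963.3 + 14517·6354.5).
= 324047903.4 − 270057268.2 = 53990635.2.
x̄_D = 53990635.2 / 17338 = 3114.006... → 3114.0.

3114.0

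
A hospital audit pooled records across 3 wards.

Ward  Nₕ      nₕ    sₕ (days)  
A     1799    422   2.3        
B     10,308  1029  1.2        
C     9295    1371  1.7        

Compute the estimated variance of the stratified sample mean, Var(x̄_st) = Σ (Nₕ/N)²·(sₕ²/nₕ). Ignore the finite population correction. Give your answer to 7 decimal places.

N = 21402; Wₕ = Nₕ/N.
ward A: (1799/21402)²·2.3²/422 = 0.0000885721
ward B: (10308/21402)²·1.2²/1029 = 0.0003246289
ward C: (9295/21402)²·1.7²/1371 = 0.0003976037
Sum = 0.0008108047 → 0.0008108.

0.0008108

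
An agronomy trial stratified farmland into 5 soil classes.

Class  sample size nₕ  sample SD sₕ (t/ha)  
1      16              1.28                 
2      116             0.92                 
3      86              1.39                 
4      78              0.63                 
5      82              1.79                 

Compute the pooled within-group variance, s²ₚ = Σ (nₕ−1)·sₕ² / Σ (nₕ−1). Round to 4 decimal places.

Degrees of freedom: 15 + 115 + 85 + 77 + 81 = 373.
Σ(nₕ−1)sₕ² = 15·1.6384 + 115·0.8464 + 85·1.9321 + 77·0.3969 + 81·3.2041 = 576.2339.
s²ₚ = 576.2339 / 373 = 1.544863... → 1.5449.

1.5449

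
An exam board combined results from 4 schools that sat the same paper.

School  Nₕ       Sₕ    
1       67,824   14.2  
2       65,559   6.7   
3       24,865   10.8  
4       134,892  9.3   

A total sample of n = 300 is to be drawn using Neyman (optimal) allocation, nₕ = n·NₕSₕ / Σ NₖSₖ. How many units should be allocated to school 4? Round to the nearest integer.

1: NₕSₕ = 67824·14.2 = 963100.8
2: NₕSₕ = 65559·6.7 = 439245.3
3: NₕSₕ = 24865·10.8 = 268542
4: NₕSₕ = 134892·9.3 = 1254495.6
Σ NₕSₕ = 2925383.7.
n_4 = 300·1254495.6/2925383.7 = 128.649... → 129.

129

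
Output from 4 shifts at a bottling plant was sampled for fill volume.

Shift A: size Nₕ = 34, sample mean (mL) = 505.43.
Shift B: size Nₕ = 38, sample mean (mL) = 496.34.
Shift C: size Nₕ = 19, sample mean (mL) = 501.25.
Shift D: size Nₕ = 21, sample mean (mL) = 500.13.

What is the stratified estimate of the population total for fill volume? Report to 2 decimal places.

Population total = Σ Nₕ·x̄ₕ (each stratum's size times its mean).
34·505.43 + 38·496.34 + 19·501.25 + 21·500.13 = 17184.62 + 18860.92 + 9523.75 + 10502.73 = 56072.02.

56072.02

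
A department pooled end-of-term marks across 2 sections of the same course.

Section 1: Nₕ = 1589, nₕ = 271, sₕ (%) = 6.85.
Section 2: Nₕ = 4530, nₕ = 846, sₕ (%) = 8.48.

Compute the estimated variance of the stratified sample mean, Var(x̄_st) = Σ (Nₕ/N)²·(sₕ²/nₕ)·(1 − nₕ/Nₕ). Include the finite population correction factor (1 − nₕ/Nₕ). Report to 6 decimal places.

N = 6119. Term for each stratum: Wₕ²sₕ²/nₕ·(1−nₕ/Nₕ).
Var(x̄_st) = 0.009684791 + 0.037885957 = 0.047570748 → 0.047571.

0.047571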